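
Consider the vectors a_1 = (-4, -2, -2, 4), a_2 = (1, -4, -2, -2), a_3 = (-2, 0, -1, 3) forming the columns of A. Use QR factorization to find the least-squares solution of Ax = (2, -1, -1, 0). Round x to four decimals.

x = (-1.4391, 0.9043, 2.4348)

q_1 = a_1/‖a_1‖ = (-4, -2, -2, 4)/6.3246 = (-0.6325, -0.3162, -0.3162, 0.6325).
r_{12} = q_1·a_2 = 0.0000.
u_2 = a_2 + 0.0000·q_1 = (1.0000, -4.0000, -2.0000, -2.0000).
‖u_2‖ = 5.0000, so q_2 = (0.2000, -0.8000, -0.4000, -0.4000).
r_{13} = q_1·a_3 = 3.4785; r_{23} = q_2·a_3 = -1.2000.
u_3 = a_3 − 3.4785·q_1 + 1.2000·q_2 = (0.4400, 0.1400, -0.3800, 0.3200).
‖u_3‖ = 0.6782, so q_3 = (0.6487, 0.2064, -0.5603, 0.4718).
Qᵀb = (-0.6325, 1.6000, 1.6513).
Back-substitute: x_3 = 1.6513/0.6782 = 2.4348.
x_2 = (1.6000 + 1.2000·2.4348)/5.0000 = 0.9043.
x_1 = (-0.6325 + 0.0000·0.9043 − 3.4785·2.4348)/6.3246 = -1.4391.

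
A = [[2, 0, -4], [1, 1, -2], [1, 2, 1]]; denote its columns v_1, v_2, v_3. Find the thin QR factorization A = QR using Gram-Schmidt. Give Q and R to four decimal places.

Q = [[0.8165, -0.5345, 0.2182], [0.4082, 0.2673, -0.8729], [0.4082, 0.8018, 0.4364]], R = [[2.4495, 1.2247, -3.6742], [0.0000, 1.8708, 2.4054], [0.0000, 0.0000, 1.3093]]

v_1 = (2, 1, 1); ‖v_1‖ = 2.4495, so q_1 = (0.8165, 0.4082, 0.4082).
q_1·v_2 = 0.8165·0 + 0.4082·1 + 0.4082·2 = 1.2247.
u_2 = v_2 − 1.2247·q_1 = (-1.0000, 0.5000, 1.5000).
‖u_2‖ = 1.8708, so q_2 = (-0.5345, 0.2673, 0.8018).
q_1·v_3 = 0.8165·(-4) + 0.4082·(-2) + 0.4082·1 = -3.6742; q_2·v_3 = (-0.5345)·(-4) + 0.2673·(-2) + 0.8018·1 = 2.4054.
u_3 = v_3 + 3.6742·q_1 − 2.4054·q_2 = (0.2857, -1.1429, 0.5714).
‖u_3‖ = 1.3093, so q_3 = (0.2182, -0.8729, 0.4364).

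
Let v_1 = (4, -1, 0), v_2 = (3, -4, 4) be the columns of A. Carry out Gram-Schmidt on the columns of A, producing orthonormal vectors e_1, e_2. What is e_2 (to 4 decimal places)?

e_2 = (-0.1501, -0.6006, 0.7854)

v_1 = (4, -1, 0); ‖v_1‖ = 4.1231, so e_1 = (0.9701, -0.2425, 0.0000).
e_1·v_2 = 0.9701·3 + (-0.2425)·(-4) + 0.0000·4 = 3.8806.
u_2 = v_2 − 3.8806·e_1 = (-0.7647, -3.0588, 4.0000).
‖u_2‖ = 5.0932, so e_2 = (-0.1501, -0.6006, 0.7854).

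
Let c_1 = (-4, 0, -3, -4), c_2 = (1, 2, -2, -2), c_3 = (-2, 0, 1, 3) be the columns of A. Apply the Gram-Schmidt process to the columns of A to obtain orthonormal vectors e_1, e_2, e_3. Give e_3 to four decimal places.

e_3 = (-0.4511, 0.6260, -0.2025, 0.6030)

c_1 = (-4, 0, -3, -4); ‖c_1‖ = 6.4031, so e_1 = (-0.6247, 0.0000, -0.4685, -0.6247).
e_1·c_2 = (-0.6247)·1 + 0.0000·2 + (-0.4685)·(-2) + (-0.6247)·(-2) = 1.5617.
u_2 = c_2 − 1.5617·e_1 = (1.9756, 2.0000, -1.2683, -1.0244).
‖u_2‖ = 3.2498, so e_2 = (0.6079, 0.6154, -0.3903, -0.3152).
e_1·c_3 = (-0.6247)·(-2) + 0.0000·0 + (-0.4685)·1 + (-0.6247)·3 = -1.0932; e_2·c_3 = 0.6079·(-2) + 0.6154·0 + (-0.3903)·1 + (-0.3152)·3 = -2.5518.
u_3 = c_3 + 1.0932·e_1 + 2.5518·e_2 = (-1.1316, 1.5704, -0.5081, 1.5127).
‖u_3‖ = 2.5086, so e_3 = (-0.4511, 0.6260, -0.2025, 0.6030).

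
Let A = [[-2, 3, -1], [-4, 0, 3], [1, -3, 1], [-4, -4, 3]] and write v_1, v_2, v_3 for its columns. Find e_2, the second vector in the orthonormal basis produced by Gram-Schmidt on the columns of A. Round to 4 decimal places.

e_1 = v_1/‖v_1‖ = (-2, -4, 1, -4)/6.0828 = (-0.3288, -0.6576, 0.1644, -0.6576).
r_{12} = e_1·v_2 = 1.1508.
u_2 = v_2 − 1.1508·e_1 = (3.3784, 0.7568, -3.1892, -3.2432).
‖u_2‖ = 5.7163, so e_2 = (0.5910, 0.1324, -0.5579, -0.5674).

e_2 = (0.5910, 0.1324, -0.5579, -0.5674)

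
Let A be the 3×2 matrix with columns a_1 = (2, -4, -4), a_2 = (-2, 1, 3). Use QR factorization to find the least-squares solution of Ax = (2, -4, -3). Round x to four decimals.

e_1 = a_1/‖a_1‖ = (2, -4, -4)/6.0000 = (0.3333, -0.6667, -0.6667).
r_{12} = e_1·a_2 = -3.3333.
u_2 = a_2 + 3.3333·e_1 = (-0.8889, -1.2222, 0.7778).
‖u_2‖ = 1.6997, so e_2 = (-0.5230, -0.7191, 0.4576).
Qᵀb = (5.3333, 0.4576).
Back-substitute: x_2 = 0.4576/1.6997 = 0.2692.
x_1 = (5.3333 + 3.3333·0.2692)/6.0000 = 1.0385.

x = (1.0385, 0.2692)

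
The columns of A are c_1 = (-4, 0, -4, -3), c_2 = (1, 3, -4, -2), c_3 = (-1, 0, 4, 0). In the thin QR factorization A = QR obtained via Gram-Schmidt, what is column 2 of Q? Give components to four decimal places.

q_2 = (0.5863, 0.6382, -0.4773, -0.1453)

c_1 = (-4, 0, -4, -3); ‖c_1‖ = 6.4031, so q_1 = (-0.6247, 0.0000, -0.6247, -0.4685).
q_1·c_2 = (-0.6247)·1 + 0.0000·3 + (-0.6247)·(-4) + (-0.4685)·(-2) = 2.8111.
u_2 = c_2 − 2.8111·q_1 = (2.7561, 3.0000, -2.2439, -0.6829).
‖u_2‖ = 4.7008, so q_2 = (0.5863, 0.6382, -0.4773, -0.1453).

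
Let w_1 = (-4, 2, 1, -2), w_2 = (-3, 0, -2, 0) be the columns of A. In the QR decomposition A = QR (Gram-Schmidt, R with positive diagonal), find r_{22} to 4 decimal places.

r_{22} = 3.0000

w_1 = (-4, 2, 1, -2); ‖w_1‖ = 5.0000, so e_1 = (-0.8000, 0.4000, 0.2000, -0.4000).
e_1·w_2 = (-0.8000)·(-3) + 0.4000·0 + 0.2000·(-2) + (-0.4000)·0 = 2.0000.
u_2 = w_2 − 2.0000·e_1 = (-1.4000, -0.8000, -2.4000, 0.8000).
r_{22} = ‖u_2‖ = 3.0000.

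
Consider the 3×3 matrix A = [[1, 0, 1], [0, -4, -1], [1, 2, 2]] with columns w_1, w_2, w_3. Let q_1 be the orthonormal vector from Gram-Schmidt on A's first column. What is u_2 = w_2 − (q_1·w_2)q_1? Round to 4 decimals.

q_1 = w_1/‖w_1‖ = (1, 0, 1)/1.4142 = (0.7071, 0.0000, 0.7071).
r_{12} = q_1·w_2 = 1.4142.
u_2 = w_2 − 1.4142·q_1 = (-1.0000, -4.0000, 1.0000).

u_2 = (-1.0000, -4.0000, 1.0000)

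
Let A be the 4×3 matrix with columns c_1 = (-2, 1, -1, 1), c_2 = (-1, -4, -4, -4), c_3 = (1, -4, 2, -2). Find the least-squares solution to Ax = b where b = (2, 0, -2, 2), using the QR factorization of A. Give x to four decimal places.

c_1 = (-2, 1, -1, 1); ‖c_1‖ = 2.6458, so e_1 = (-0.7559, 0.3780, -0.3780, 0.3780).
e_1·c_2 = (-0.7559)·(-1) + 0.3780·(-4) + (-0.3780)·(-4) + 0.3780·(-4) = -0.7559.
u_2 = c_2 + 0.7559·e_1 = (-1.5714, -3.7143, -4.2857, -3.7143).
‖u_2‖ = 6.9591, so e_2 = (-0.2258, -0.5337, -0.6158, -0.5337).
e_1·c_3 = (-0.7559)·1 + 0.3780·(-4) + (-0.3780)·2 + 0.3780·(-2) = -3.7796; e_2·c_3 = (-0.2258)·1 + (-0.5337)·(-4) + (-0.6158)·2 + (-0.5337)·(-2) = 1.7449.
u_3 = c_3 + 3.7796·e_1 − 1.7449·e_2 = (-1.4631, -1.6401, 1.6460, 0.3599).
‖u_3‖ = 2.7694, so e_3 = (-0.5283, -0.5922, 0.5944, 0.1299).
Qᵀb = (0.0000, -0.2874, -1.9855).
Back-substitute: x_3 = -1.9855/2.7694 = -0.7169.
x_2 = (-0.2874 − 1.7449·(-0.7169))/6.9591 = 0.1385.
x_1 = (0.0000 + 0.7559·0.1385 + 3.7796·(-0.7169))/2.6458 = -0.9846.

x = (-0.9846, 0.1385, -0.7169)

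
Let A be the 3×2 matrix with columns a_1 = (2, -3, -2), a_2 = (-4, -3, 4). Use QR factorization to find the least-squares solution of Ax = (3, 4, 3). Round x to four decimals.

x = (-0.8889, -0.4444)

e_1 = a_1/‖a_1‖ = (2, -3, -2)/4.1231 = (0.4851, -0.7276, -0.4851).
r_{12} = e_1·a_2 = -1.6977.
u_2 = a_2 + 1.6977·e_1 = (-3.1765, -4.2353, 3.1765).
‖u_2‖ = 6.1739, so e_2 = (-0.5145, -0.6860, 0.5145).
Qᵀb = (-2.9104, -2.7440).
Back-substitute: x_2 = -2.7440/6.1739 = -0.4444.
x_1 = (-2.9104 + 1.6977·(-0.4444))/4.1231 = -0.8889.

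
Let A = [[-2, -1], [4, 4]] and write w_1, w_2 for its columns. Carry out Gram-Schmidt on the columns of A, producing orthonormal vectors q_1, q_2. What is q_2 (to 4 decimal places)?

w_1 = (-2, 4); ‖w_1‖ = 4.4721, so q_1 = (-0.4472, 0.8944).
q_1·w_2 = (-0.4472)·(-1) + 0.8944·4 = 4.0249.
u_2 = w_2 − 4.0249·q_1 = (0.8000, 0.4000).
‖u_2‖ = 0.8944, so q_2 = (0.8944, 0.4472).

q_2 = (0.8944, 0.4472)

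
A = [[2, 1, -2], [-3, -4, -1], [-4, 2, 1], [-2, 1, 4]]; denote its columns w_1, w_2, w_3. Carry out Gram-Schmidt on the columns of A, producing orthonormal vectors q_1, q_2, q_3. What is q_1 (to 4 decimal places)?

q_1 = (0.3482, -0.5222, -0.6963, -0.3482)

q_1 = w_1/‖w_1‖ = (2, -3, -4, -2)/5.7446 = (0.3482, -0.5222, -0.6963, -0.3482).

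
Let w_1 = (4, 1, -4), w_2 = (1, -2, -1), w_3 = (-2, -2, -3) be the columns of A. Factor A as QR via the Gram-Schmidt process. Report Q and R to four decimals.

Q = [[0.6963, 0.1231, -0.7071], [0.1741, -0.9847, 0.0000], [-0.6963, -0.1231, -0.7071]], R = [[5.7446, 1.0445, 0.3482], [0.0000, 2.2156, 2.0926], [0.0000, 0.0000, 3.5355]]

w_1 = (4, 1, -4); ‖w_1‖ = 5.7446, so e_1 = (0.6963, 0.1741, -0.6963).
e_1·w_2 = 0.6963·1 + 0.1741·(-2) + (-0.6963)·(-1) = 1.0445.
u_2 = w_2 − 1.0445·e_1 = (0.2727, -2.1818, -0.2727).
‖u_2‖ = 2.2156, so e_2 = (0.1231, -0.9847, -0.1231).
e_1·w_3 = 0.6963·(-2) + 0.1741·(-2) + (-0.6963)·(-3) = 0.3482; e_2·w_3 = 0.1231·(-2) + (-0.9847)·(-2) + (-0.1231)·(-3) = 2.0926.
u_3 = w_3 − 0.3482·e_1 − 2.0926·e_2 = (-2.5000, 0.0000, -2.5000).
‖u_3‖ = 3.5355, so e_3 = (-0.7071, 0.0000, -0.7071).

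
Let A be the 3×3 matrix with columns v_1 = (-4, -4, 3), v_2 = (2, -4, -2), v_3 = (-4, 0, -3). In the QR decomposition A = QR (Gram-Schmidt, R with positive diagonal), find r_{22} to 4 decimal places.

r_{22} = 4.8890

q_1 = v_1/‖v_1‖ = (-4, -4, 3)/6.4031 = (-0.6247, -0.6247, 0.4685).
r_{12} = q_1·v_2 = 0.3123.
u_2 = v_2 − 0.3123·q_1 = (2.1951, -3.8049, -2.1463).
r_{22} = ‖u_2‖ = 4.8890.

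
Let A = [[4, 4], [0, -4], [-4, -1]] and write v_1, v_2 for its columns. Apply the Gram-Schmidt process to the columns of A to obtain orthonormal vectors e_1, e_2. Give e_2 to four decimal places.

e_2 = (0.3313, -0.8835, 0.3313)

e_1 = v_1/‖v_1‖ = (4, 0, -4)/5.6569 = (0.7071, 0.0000, -0.7071).
r_{12} = e_1·v_2 = 3.5355.
u_2 = v_2 − 3.5355·e_1 = (1.5000, -4.0000, 1.5000).
‖u_2‖ = 4.5277, so e_2 = (0.3313, -0.8835, 0.3313).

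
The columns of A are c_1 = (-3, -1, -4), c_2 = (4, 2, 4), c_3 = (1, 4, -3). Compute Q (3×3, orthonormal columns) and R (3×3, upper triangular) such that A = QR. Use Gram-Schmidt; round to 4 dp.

q_1 = c_1/‖c_1‖ = (-3, -1, -4)/5.0990 = (-0.5883, -0.1961, -0.7845).
r_{12} = q_1·c_2 = -5.8835.
u_2 = c_2 + 5.8835·q_1 = (0.5385, 0.8462, -0.6154).
‖u_2‖ = 1.1767, so q_2 = (0.4576, 0.7191, -0.5230).
r_{13} = q_1·c_3 = 0.9806; r_{23} = q_2·c_3 = 4.9029.
u_3 = c_3 − 0.9806·q_1 − 4.9029·q_2 = (-0.6667, 0.6667, 0.3333).
‖u_3‖ = 1.0000, so q_3 = (-0.6667, 0.6667, 0.3333).

Q = [[-0.5883, 0.4576, -0.6667], [-0.1961, 0.7191, 0.6667], [-0.7845, -0.5230, 0.3333]], R = [[5.0990, -5.8835, 0.9806], [0.0000, 1.1767, 4.9029], [0.0000, 0.0000, 1.0000]]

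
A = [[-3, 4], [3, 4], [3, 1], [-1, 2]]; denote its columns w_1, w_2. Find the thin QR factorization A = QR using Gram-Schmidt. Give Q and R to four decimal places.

Q = [[-0.5669, 0.6755], [0.5669, 0.6403], [0.5669, 0.1469], [-0.1890, 0.3348]], R = [[5.2915, 0.1890], [0.0000, 6.0798]]

w_1 = (-3, 3, 3, -1); ‖w_1‖ = 5.2915, so q_1 = (-0.5669, 0.5669, 0.5669, -0.1890).
q_1·w_2 = (-0.5669)·4 + 0.5669·4 + 0.5669·1 + (-0.1890)·2 = 0.1890.
u_2 = w_2 − 0.1890·q_1 = (4.1071, 3.8929, 0.8929, 2.0357).
‖u_2‖ = 6.0798, so q_2 = (0.6755, 0.6403, 0.1469, 0.3348).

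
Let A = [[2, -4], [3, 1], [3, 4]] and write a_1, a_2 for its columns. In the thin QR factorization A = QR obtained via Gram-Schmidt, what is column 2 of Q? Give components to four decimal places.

q_2 = (-0.8358, 0.0082, 0.5490)

a_1 = (2, 3, 3); ‖a_1‖ = 4.6904, so q_1 = (0.4264, 0.6396, 0.6396).
q_1·a_2 = 0.4264·(-4) + 0.6396·1 + 0.6396·4 = 1.4924.
u_2 = a_2 − 1.4924·q_1 = (-4.6364, 0.0455, 3.0455).
‖u_2‖ = 5.5473, so q_2 = (-0.8358, 0.0082, 0.5490).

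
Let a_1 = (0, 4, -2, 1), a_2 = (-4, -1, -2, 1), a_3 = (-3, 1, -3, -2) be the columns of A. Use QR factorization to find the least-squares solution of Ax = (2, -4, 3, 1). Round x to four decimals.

a_1 = (0, 4, -2, 1); ‖a_1‖ = 4.5826, so q_1 = (0.0000, 0.8729, -0.4364, 0.2182).
q_1·a_2 = 0.0000·(-4) + 0.8729·(-1) + (-0.4364)·(-2) + 0.2182·1 = 0.2182.
u_2 = a_2 − 0.2182·q_1 = (-4.0000, -1.1905, -1.9048, 0.9524).
‖u_2‖ = 4.6853, so q_2 = (-0.8537, -0.2541, -0.4065, 0.2033).
q_1·a_3 = 0.0000·(-3) + 0.8729·1 + (-0.4364)·(-3) + 0.2182·(-2) = 1.7457; q_2·a_3 = (-0.8537)·(-3) + (-0.2541)·1 + (-0.4065)·(-3) + 0.2033·(-2) = 3.1202.
u_3 = a_3 − 1.7457·q_1 − 3.1202·q_2 = (-0.3362, 0.2690, -0.9696, -3.0152).
‖u_3‖ = 3.1964, so q_3 = (-0.1052, 0.0842, -0.3034, -0.9433).
Qᵀb = (-4.5826, -1.7075, -2.4003).
Back-substitute: x_3 = -2.4003/3.1964 = -0.7510.
x_2 = (-1.7075 − 3.1202·(-0.7510))/4.6853 = 0.1357.
x_1 = (-4.5826 − 0.2182·0.1357 − 1.7457·(-0.7510))/4.5826 = -0.7204.

x = (-0.7204, 0.1357, -0.7510)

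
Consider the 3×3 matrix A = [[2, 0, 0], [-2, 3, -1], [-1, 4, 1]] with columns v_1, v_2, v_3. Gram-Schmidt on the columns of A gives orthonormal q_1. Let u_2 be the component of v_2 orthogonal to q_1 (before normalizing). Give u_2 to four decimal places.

q_1 = v_1/‖v_1‖ = (2, -2, -1)/3.0000 = (0.6667, -0.6667, -0.3333).
r_{12} = q_1·v_2 = -3.3333.
u_2 = v_2 + 3.3333·q_1 = (2.2222, 0.7778, 2.8889).

u_2 = (2.2222, 0.7778, 2.8889)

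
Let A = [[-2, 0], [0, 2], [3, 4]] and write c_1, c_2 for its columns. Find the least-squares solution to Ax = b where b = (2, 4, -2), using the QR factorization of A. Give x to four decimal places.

c_1 = (-2, 0, 3); ‖c_1‖ = 3.6056, so e_1 = (-0.5547, 0.0000, 0.8321).
e_1·c_2 = (-0.5547)·0 + 0.0000·2 + 0.8321·4 = 3.3282.
u_2 = c_2 − 3.3282·e_1 = (1.8462, 2.0000, 1.2308).
‖u_2‖ = 2.9872, so e_2 = (0.6180, 0.6695, 0.4120).
Qᵀb = (-2.7735, 3.0902).
Back-substitute: x_2 = 3.0902/2.9872 = 1.0345.
x_1 = (-2.7735 − 3.3282·1.0345)/3.6056 = -1.7241.

x = (-1.7241, 1.0345)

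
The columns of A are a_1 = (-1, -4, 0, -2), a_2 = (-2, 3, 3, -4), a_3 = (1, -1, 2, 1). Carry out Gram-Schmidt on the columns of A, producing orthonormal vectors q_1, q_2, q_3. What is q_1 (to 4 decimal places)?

q_1 = a_1/‖a_1‖ = (-1, -4, 0, -2)/4.5826 = (-0.2182, -0.8729, 0.0000, -0.4364).

q_1 = (-0.2182, -0.8729, 0.0000, -0.4364)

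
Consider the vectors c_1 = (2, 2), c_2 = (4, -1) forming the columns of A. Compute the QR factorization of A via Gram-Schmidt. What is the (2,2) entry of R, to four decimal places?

r_{22} = 3.5355

c_1 = (2, 2); ‖c_1‖ = 2.8284, so e_1 = (0.7071, 0.7071).
e_1·c_2 = 0.7071·4 + 0.7071·(-1) = 2.1213.
u_2 = c_2 − 2.1213·e_1 = (2.5000, -2.5000).
r_{22} = ‖u_2‖ = 3.5355.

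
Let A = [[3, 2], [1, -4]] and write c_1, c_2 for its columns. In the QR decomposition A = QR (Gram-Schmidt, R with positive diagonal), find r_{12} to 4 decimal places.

r_{12} = 0.6325

q_1 = c_1/‖c_1‖ = (3, 1)/3.1623 = (0.9487, 0.3162).
r_{12} = q_1·c_2 = 0.6325.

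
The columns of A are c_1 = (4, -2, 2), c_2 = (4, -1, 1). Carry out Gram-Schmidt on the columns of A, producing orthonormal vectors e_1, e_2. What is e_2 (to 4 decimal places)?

e_2 = (0.5774, 0.5774, -0.5774)

e_1 = c_1/‖c_1‖ = (4, -2, 2)/4.8990 = (0.8165, -0.4082, 0.4082).
r_{12} = e_1·c_2 = 4.0825.
u_2 = c_2 − 4.0825·e_1 = (0.6667, 0.6667, -0.6667).
‖u_2‖ = 1.1547, so e_2 = (0.5774, 0.5774, -0.5774).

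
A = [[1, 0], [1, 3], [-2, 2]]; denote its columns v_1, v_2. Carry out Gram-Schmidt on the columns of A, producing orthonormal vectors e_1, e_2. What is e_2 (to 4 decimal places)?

e_2 = (0.0465, 0.8840, 0.4652)

v_1 = (1, 1, -2); ‖v_1‖ = 2.4495, so e_1 = (0.4082, 0.4082, -0.8165).
e_1·v_2 = 0.4082·0 + 0.4082·3 + (-0.8165)·2 = -0.4082.
u_2 = v_2 + 0.4082·e_1 = (0.1667, 3.1667, 1.6667).
‖u_2‖ = 3.5824, so e_2 = (0.0465, 0.8840, 0.4652).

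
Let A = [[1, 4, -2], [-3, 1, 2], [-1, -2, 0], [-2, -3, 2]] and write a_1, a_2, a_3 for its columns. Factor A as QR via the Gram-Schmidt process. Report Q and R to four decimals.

e_1 = a_1/‖a_1‖ = (1, -3, -1, -2)/3.8730 = (0.2582, -0.7746, -0.2582, -0.5164).
r_{12} = e_1·a_2 = 2.3238.
u_2 = a_2 − 2.3238·e_1 = (3.4000, 2.8000, -1.4000, -1.8000).
‖u_2‖ = 4.9598, so e_2 = (0.6855, 0.5645, -0.2823, -0.3629).
r_{13} = e_1·a_3 = -3.0984; r_{23} = e_2·a_3 = -0.9678.
u_3 = a_3 + 3.0984·e_1 + 0.9678·e_2 = (-0.5366, 0.1463, -1.0732, 0.0488).
‖u_3‖ = 1.2097, so e_3 = (-0.4436, 0.1210, -0.8871, 0.0403).

Q = [[0.2582, 0.6855, -0.4436], [-0.7746, 0.5645, 0.1210], [-0.2582, -0.2823, -0.8871], [-0.5164, -0.3629, 0.0403]], R = [[3.8730, 2.3238, -3.0984], [0.0000, 4.9598, -0.9678], [0.0000, 0.0000, 1.2097]]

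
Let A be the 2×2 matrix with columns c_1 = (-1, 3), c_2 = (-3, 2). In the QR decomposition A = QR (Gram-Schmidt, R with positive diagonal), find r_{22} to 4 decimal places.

r_{22} = 2.2136

e_1 = c_1/‖c_1‖ = (-1, 3)/3.1623 = (-0.3162, 0.9487).
r_{12} = e_1·c_2 = 2.8460.
u_2 = c_2 − 2.8460·e_1 = (-2.1000, -0.7000).
r_{22} = ‖u_2‖ = 2.2136.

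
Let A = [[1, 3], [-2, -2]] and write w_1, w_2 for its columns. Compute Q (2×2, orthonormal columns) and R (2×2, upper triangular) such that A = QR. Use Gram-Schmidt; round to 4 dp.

w_1 = (1, -2); ‖w_1‖ = 2.2361, so q_1 = (0.4472, -0.8944).
q_1·w_2 = 0.4472·3 + (-0.8944)·(-2) = 3.1305.
u_2 = w_2 − 3.1305·q_1 = (1.6000, 0.8000).
‖u_2‖ = 1.7889, so q_2 = (0.8944, 0.4472).

Q = [[0.4472, 0.8944], [-0.8944, 0.4472]], R = [[2.2361, 3.1305], [0.0000, 1.7889]]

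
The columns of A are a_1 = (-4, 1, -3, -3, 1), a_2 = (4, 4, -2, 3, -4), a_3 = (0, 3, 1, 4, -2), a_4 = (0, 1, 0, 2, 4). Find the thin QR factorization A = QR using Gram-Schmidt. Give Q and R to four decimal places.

Q = [[-0.6667, 0.2646, -0.6280, 0.2444], [0.1667, 0.6342, 0.3622, 0.2552], [-0.5000, -0.5019, 0.3733, -0.2546], [-0.5000, 0.1984, 0.5785, 0.2971], [0.1667, -0.4863, -0.0186, 0.8497]], R = [[6.0000, -3.1667, -2.3333, -0.1667], [0.0000, 7.1395, 3.1671, -0.9143], [0.0000, 0.0000, 3.8112, 1.4449], [0.0000, 0.0000, 0.0000, 4.2484]]

a_1 = (-4, 1, -3, -3, 1); ‖a_1‖ = 6.0000, so e_1 = (-0.6667, 0.1667, -0.5000, -0.5000, 0.1667).
e_1·a_2 = (-0.6667)·4 + 0.1667·4 + (-0.5000)·(-2) + (-0.5000)·3 + 0.1667·(-4) = -3.1667.
u_2 = a_2 + 3.1667·e_1 = (1.8889, 4.5278, -3.5833, 1.4167, -3.4722).
‖u_2‖ = 7.1395, so e_2 = (0.2646, 0.6342, -0.5019, 0.1984, -0.4863).
e_1·a_3 = (-0.6667)·0 + 0.1667·3 + (-0.5000)·1 + (-0.5000)·4 + 0.1667·(-2) = -2.3333; e_2·a_3 = 0.2646·0 + 0.6342·3 + (-0.5019)·1 + 0.1984·4 + (-0.4863)·(-2) = 3.1671.
u_3 = a_3 + 2.3333·e_1 − 3.1671·e_2 = (-2.3935, 1.3804, 1.4229, 2.2049, -0.0708).
‖u_3‖ = 3.8112, so e_3 = (-0.6280, 0.3622, 0.3733, 0.5785, -0.0186).
e_1·a_4 = (-0.6667)·0 + 0.1667·1 + (-0.5000)·0 + (-0.5000)·2 + 0.1667·4 = -0.1667; e_2·a_4 = 0.2646·0 + 0.6342·1 + (-0.5019)·0 + 0.1984·2 + (-0.4863)·4 = -0.9143; e_3·a_4 = (-0.6280)·0 + 0.3622·1 + 0.3733·0 + 0.5785·2 + (-0.0186)·4 = 1.4449.
u_4 = a_4 + 0.1667·e_1 + 0.9143·e_2 − 1.4449·e_3 = (1.0382, 1.0843, -1.0817, 1.2622, 3.6100).
‖u_4‖ = 4.2484, so e_4 = (0.2444, 0.2552, -0.2546, 0.2971, 0.8497).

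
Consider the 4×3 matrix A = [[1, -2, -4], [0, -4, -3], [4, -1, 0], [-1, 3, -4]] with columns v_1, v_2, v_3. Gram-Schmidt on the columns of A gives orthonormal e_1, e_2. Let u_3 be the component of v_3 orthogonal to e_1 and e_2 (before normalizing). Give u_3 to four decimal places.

u_3 = (-3.5294, -1.7451, -0.3137, -4.7843)

v_1 = (1, 0, 4, -1); ‖v_1‖ = 4.2426, so e_1 = (0.2357, 0.0000, 0.9428, -0.2357).
e_1·v_2 = 0.2357·(-2) + 0.0000·(-4) + 0.9428·(-1) + (-0.2357)·3 = -2.1213.
u_2 = v_2 + 2.1213·e_1 = (-1.5000, -4.0000, 1.0000, 2.5000).
‖u_2‖ = 5.0498, so e_2 = (-0.2970, -0.7921, 0.1980, 0.4951).
e_1·v_3 = 0.2357·(-4) + 0.0000·(-3) + 0.9428·0 + (-0.2357)·(-4) = 0.0000; e_2·v_3 = (-0.2970)·(-4) + (-0.7921)·(-3) + 0.1980·0 + 0.4951·(-4) = 1.5842.
u_3 = v_3 + 0.0000·e_1 − 1.5842·e_2 = (-3.5294, -1.7451, -0.3137, -4.7843).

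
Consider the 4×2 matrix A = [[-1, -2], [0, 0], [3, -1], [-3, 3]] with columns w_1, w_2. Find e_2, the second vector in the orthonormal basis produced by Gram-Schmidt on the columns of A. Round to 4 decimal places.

e_2 = (-0.8547, 0.0000, 0.1959, 0.4808)

w_1 = (-1, 0, 3, -3); ‖w_1‖ = 4.3589, so e_1 = (-0.2294, 0.0000, 0.6882, -0.6882).
e_1·w_2 = (-0.2294)·(-2) + 0.0000·0 + 0.6882·(-1) + (-0.6882)·3 = -2.2942.
u_2 = w_2 + 2.2942·e_1 = (-2.5263, 0.0000, 0.5789, 1.4211).
‖u_2‖ = 2.9558, so e_2 = (-0.8547, 0.0000, 0.1959, 0.4808).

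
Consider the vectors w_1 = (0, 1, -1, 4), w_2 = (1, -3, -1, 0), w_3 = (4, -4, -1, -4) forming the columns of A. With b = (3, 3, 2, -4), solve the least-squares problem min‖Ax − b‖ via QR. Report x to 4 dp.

w_1 = (0, 1, -1, 4); ‖w_1‖ = 4.2426, so e_1 = (0.0000, 0.2357, -0.2357, 0.9428).
e_1·w_2 = 0.0000·1 + 0.2357·(-3) + (-0.2357)·(-1) + 0.9428·0 = -0.4714.
u_2 = w_2 + 0.4714·e_1 = (1.0000, -2.8889, -1.1111, 0.4444).
‖u_2‖ = 3.2830, so e_2 = (0.3046, -0.8800, -0.3384, 0.1354).
e_1·w_3 = 0.0000·4 + 0.2357·(-4) + (-0.2357)·(-1) + 0.9428·(-4) = -4.4783; e_2·w_3 = 0.3046·4 + (-0.8800)·(-4) + (-0.3384)·(-1) + 0.1354·(-4) = 4.5352.
u_3 = w_3 + 4.4783·e_1 − 4.5352·e_2 = (2.6186, 1.0464, -0.5206, -0.3918).
‖u_3‖ = 2.8942, so e_3 = (0.9048, 0.3616, -0.1799, -0.1354).
Qᵀb = (-3.5355, -2.9445, 3.9806).
Back-substitute: x_3 = 3.9806/2.8942 = 1.3754.
x_2 = (-2.9445 − 4.5352·1.3754)/3.2830 = -2.7969.
x_1 = (-3.5355 + 0.4714·(-2.7969) + 4.4783·1.3754)/4.2426 = 0.3077.

x = (0.3077, -2.7969, 1.3754)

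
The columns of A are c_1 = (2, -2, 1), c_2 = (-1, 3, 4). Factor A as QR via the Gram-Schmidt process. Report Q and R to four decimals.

c_1 = (2, -2, 1); ‖c_1‖ = 3.0000, so q_1 = (0.6667, -0.6667, 0.3333).
q_1·c_2 = 0.6667·(-1) + (-0.6667)·3 + 0.3333·4 = -1.3333.
u_2 = c_2 + 1.3333·q_1 = (-0.1111, 2.1111, 4.4444).
‖u_2‖ = 4.9216, so q_2 = (-0.0226, 0.4289, 0.9030).

Q = [[0.6667, -0.0226], [-0.6667, 0.4289], [0.3333, 0.9030]], R = [[3.0000, -1.3333], [0.0000, 4.9216]]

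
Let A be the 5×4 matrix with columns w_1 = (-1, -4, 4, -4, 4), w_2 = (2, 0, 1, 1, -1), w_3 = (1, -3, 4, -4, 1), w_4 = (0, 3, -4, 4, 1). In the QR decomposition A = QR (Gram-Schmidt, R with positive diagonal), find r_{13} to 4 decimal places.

e_1 = w_1/‖w_1‖ = (-1, -4, 4, -4, 4)/8.0623 = (-0.1240, -0.4961, 0.4961, -0.4961, 0.4961).
r_{13} = e_1·w_3 = 5.8296.

r_{13} = 5.8296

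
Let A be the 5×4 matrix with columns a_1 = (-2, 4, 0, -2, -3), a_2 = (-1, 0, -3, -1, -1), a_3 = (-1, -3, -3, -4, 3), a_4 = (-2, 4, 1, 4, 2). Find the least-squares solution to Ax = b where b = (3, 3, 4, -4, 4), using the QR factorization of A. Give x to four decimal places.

x = (0.9936, -2.7753, 1.0399, 0.0129)

a_1 = (-2, 4, 0, -2, -3); ‖a_1‖ = 5.7446, so e_1 = (-0.3482, 0.6963, 0.0000, -0.3482, -0.5222).
e_1·a_2 = (-0.3482)·(-1) + 0.6963·0 + 0.0000·(-3) + (-0.3482)·(-1) + (-0.5222)·(-1) = 1.2185.
u_2 = a_2 − 1.2185·e_1 = (-0.5758, -0.8485, -3.0000, -0.5758, -0.3636).
‖u_2‖ = 3.2427, so e_2 = (-0.1776, -0.2617, -0.9252, -0.1776, -0.1121).
e_1·a_3 = (-0.3482)·(-1) + 0.6963·(-3) + 0.0000·(-3) + (-0.3482)·(-4) + (-0.5222)·3 = -1.9149; e_2·a_3 = (-0.1776)·(-1) + (-0.2617)·(-3) + (-0.9252)·(-3) + (-0.1776)·(-4) + (-0.1121)·3 = 4.1118.
u_3 = a_3 + 1.9149·e_1 − 4.1118·e_2 = (-0.9366, -0.5908, 0.8040, -3.9366, 2.4611).
‖u_3‖ = 4.8401, so e_3 = (-0.1935, -0.1221, 0.1661, -0.8133, 0.5085).
e_1·a_4 = (-0.3482)·(-2) + 0.6963·4 + 0.0000·1 + (-0.3482)·4 + (-0.5222)·2 = 1.0445; e_2·a_4 = (-0.1776)·(-2) + (-0.2617)·4 + (-0.9252)·1 + (-0.1776)·4 + (-0.1121)·2 = -2.5512; e_3·a_4 = (-0.1935)·(-2) + (-0.1221)·4 + 0.1661·1 + (-0.8133)·4 + 0.5085·2 = -2.1715.
u_4 = a_4 − 1.0445·e_1 + 2.5512·e_2 + 2.1715·e_3 = (-2.5095, 2.3401, -0.9995, 2.1445, 3.3635).
‖u_4‖ = 5.3559, so e_4 = (-0.4686, 0.4369, -0.1866, 0.4004, 0.6280).
Qᵀb = (0.3482, -4.7566, 5.0050, 0.0690).
Back-substitute: x_4 = 0.0690/5.3559 = 0.0129.
x_3 = (5.0050 + 2.1715·0.0129)/4.8401 = 1.0399.
x_2 = (-4.7566 − 4.1118·1.0399 + 2.5512·0.0129)/3.2427 = -2.7753.
x_1 = (0.3482 − 1.2185·(-2.7753) + 1.9149·1.0399 − 1.0445·0.0129)/5.7446 = 0.9936.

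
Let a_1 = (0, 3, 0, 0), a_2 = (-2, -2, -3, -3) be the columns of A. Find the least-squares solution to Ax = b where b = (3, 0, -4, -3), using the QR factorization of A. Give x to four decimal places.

x = (0.4545, 0.6818)

a_1 = (0, 3, 0, 0); ‖a_1‖ = 3.0000, so q_1 = (0.0000, 1.0000, 0.0000, 0.0000).
q_1·a_2 = 0.0000·(-2) + 1.0000·(-2) + 0.0000·(-3) + 0.0000·(-3) = -2.0000.
u_2 = a_2 + 2.0000·q_1 = (-2.0000, 0.0000, -3.0000, -3.0000).
‖u_2‖ = 4.6904, so q_2 = (-0.4264, 0.0000, -0.6396, -0.6396).
Qᵀb = (0.0000, 3.1980).
Back-substitute: x_2 = 3.1980/4.6904 = 0.6818.
x_1 = (0.0000 + 2.0000·0.6818)/3.0000 = 0.4545.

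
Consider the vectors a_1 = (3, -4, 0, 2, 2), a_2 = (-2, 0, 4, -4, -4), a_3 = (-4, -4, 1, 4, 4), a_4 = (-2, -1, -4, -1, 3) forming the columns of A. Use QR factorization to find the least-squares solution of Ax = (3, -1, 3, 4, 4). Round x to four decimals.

x = (0.3634, -0.5357, 0.3449, -0.8374)

a_1 = (3, -4, 0, 2, 2); ‖a_1‖ = 5.7446, so e_1 = (0.5222, -0.6963, 0.0000, 0.3482, 0.3482).
e_1·a_2 = 0.5222·(-2) + (-0.6963)·0 + 0.0000·4 + 0.3482·(-4) + 0.3482·(-4) = -3.8297.
u_2 = a_2 + 3.8297·e_1 = (0.0000, -2.6667, 4.0000, -2.6667, -2.6667).
‖u_2‖ = 6.1101, so e_2 = (0.0000, -0.4364, 0.6547, -0.4364, -0.4364).
e_1·a_3 = 0.5222·(-4) + (-0.6963)·(-4) + 0.0000·1 + 0.3482·4 + 0.3482·4 = 3.4816; e_2·a_3 = 0.0000·(-4) + (-0.4364)·(-4) + 0.6547·1 + (-0.4364)·4 + (-0.4364)·4 = -1.0911.
u_3 = a_3 − 3.4816·e_1 + 1.0911·e_2 = (-5.8182, -2.0519, 1.7143, 2.3117, 2.3117).
‖u_3‖ = 7.1895, so e_3 = (-0.8093, -0.2854, 0.2384, 0.3215, 0.3215).
e_1·a_4 = 0.5222·(-2) + (-0.6963)·(-1) + 0.0000·(-4) + 0.3482·(-1) + 0.3482·3 = 0.3482; e_2·a_4 = 0.0000·(-2) + (-0.4364)·(-1) + 0.6547·(-4) + (-0.4364)·(-1) + (-0.4364)·3 = -3.0551; e_3·a_4 = (-0.8093)·(-2) + (-0.2854)·(-1) + 0.2384·(-4) + 0.3215·(-1) + 0.3215·3 = 1.5932.
u_4 = a_4 − 0.3482·e_1 + 3.0551·e_2 − 1.5932·e_3 = (-0.8925, -1.6362, -2.3799, -2.9668, 1.0332).
‖u_4‖ = 4.3597, so e_4 = (-0.2047, -0.3753, -0.5459, -0.6805, 0.2370).
Qᵀb = (5.0483, -1.0911, 1.1453, -3.6506).
Back-substitute: x_4 = -3.6506/4.3597 = -0.8374.
x_3 = (1.1453 − 1.5932·(-0.8374))/7.1895 = 0.3449.
x_2 = (-1.0911 + 1.0911·0.3449 + 3.0551·(-0.8374))/6.1101 = -0.5357.
x_1 = (5.0483 + 3.8297·(-0.5357) − 3.4816·0.3449 − 0.3482·(-0.8374))/5.7446 = 0.3634.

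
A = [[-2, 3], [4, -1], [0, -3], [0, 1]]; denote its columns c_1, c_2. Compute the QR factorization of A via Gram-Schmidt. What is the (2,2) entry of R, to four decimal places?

r_{22} = 3.8730

c_1 = (-2, 4, 0, 0); ‖c_1‖ = 4.4721, so e_1 = (-0.4472, 0.8944, 0.0000, 0.0000).
e_1·c_2 = (-0.4472)·3 + 0.8944·(-1) + 0.0000·(-3) + 0.0000·1 = -2.2361.
u_2 = c_2 + 2.2361·e_1 = (2.0000, 1.0000, -3.0000, 1.0000).
r_{22} = ‖u_2‖ = 3.8730.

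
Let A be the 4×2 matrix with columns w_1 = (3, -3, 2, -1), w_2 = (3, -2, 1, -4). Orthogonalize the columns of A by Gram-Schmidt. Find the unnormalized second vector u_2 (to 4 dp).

w_1 = (3, -3, 2, -1); ‖w_1‖ = 4.7958, so e_1 = (0.6255, -0.6255, 0.4170, -0.2085).
e_1·w_2 = 0.6255·3 + (-0.6255)·(-2) + 0.4170·1 + (-0.2085)·(-4) = 4.3788.
u_2 = w_2 − 4.3788·e_1 = (0.2609, 0.7391, -0.8261, -3.0870).

u_2 = (0.2609, 0.7391, -0.8261, -3.0870)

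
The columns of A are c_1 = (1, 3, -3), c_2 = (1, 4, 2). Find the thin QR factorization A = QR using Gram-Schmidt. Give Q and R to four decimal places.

c_1 = (1, 3, -3); ‖c_1‖ = 4.3589, so e_1 = (0.2294, 0.6882, -0.6882).
e_1·c_2 = 0.2294·1 + 0.6882·4 + (-0.6882)·2 = 1.6059.
u_2 = c_2 − 1.6059·e_1 = (0.6316, 2.8947, 3.1053).
‖u_2‖ = 4.2920, so e_2 = (0.1472, 0.6745, 0.7235).

Q = [[0.2294, 0.1472], [0.6882, 0.6745], [-0.6882, 0.7235]], R = [[4.3589, 1.6059], [0.0000, 4.2920]]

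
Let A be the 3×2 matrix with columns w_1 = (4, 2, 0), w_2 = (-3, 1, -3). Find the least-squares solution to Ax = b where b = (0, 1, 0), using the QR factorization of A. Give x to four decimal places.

q_1 = w_1/‖w_1‖ = (4, 2, 0)/4.4721 = (0.8944, 0.4472, 0.0000).
r_{12} = q_1·w_2 = -2.2361.
u_2 = w_2 + 2.2361·q_1 = (-1.0000, 2.0000, -3.0000).
‖u_2‖ = 3.7417, so q_2 = (-0.2673, 0.5345, -0.8018).
Qᵀb = (0.4472, 0.5345).
Back-substitute: x_2 = 0.5345/3.7417 = 0.1429.
x_1 = (0.4472 + 2.2361·0.1429)/4.4721 = 0.1714.

x = (0.1714, 0.1429)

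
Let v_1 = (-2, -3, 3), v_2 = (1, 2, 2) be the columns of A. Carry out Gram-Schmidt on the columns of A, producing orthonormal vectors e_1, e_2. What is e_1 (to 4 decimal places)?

e_1 = (-0.4264, -0.6396, 0.6396)

e_1 = v_1/‖v_1‖ = (-2, -3, 3)/4.6904 = (-0.4264, -0.6396, 0.6396).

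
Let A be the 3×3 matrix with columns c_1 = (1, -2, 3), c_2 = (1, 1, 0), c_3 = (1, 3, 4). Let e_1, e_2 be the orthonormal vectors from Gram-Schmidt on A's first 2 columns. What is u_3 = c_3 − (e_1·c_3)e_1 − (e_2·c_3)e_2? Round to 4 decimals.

e_1 = c_1/‖c_1‖ = (1, -2, 3)/3.7417 = (0.2673, -0.5345, 0.8018).
r_{12} = e_1·c_2 = -0.2673.
u_2 = c_2 + 0.2673·e_1 = (1.0714, 0.8571, 0.2143).
‖u_2‖ = 1.3887, so e_2 = (0.7715, 0.6172, 0.1543).
r_{13} = e_1·c_3 = 1.8708; r_{23} = e_2·c_3 = 3.2404.
u_3 = c_3 − 1.8708·e_1 − 3.2404·e_2 = (-2.0000, 2.0000, 2.0000).

u_3 = (-2.0000, 2.0000, 2.0000)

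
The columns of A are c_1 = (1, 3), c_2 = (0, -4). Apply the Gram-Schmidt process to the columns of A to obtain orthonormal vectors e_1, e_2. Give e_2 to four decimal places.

c_1 = (1, 3); ‖c_1‖ = 3.1623, so e_1 = (0.3162, 0.9487).
e_1·c_2 = 0.3162·0 + 0.9487·(-4) = -3.7947.
u_2 = c_2 + 3.7947·e_1 = (1.2000, -0.4000).
‖u_2‖ = 1.2649, so e_2 = (0.9487, -0.3162).

e_2 = (0.9487, -0.3162)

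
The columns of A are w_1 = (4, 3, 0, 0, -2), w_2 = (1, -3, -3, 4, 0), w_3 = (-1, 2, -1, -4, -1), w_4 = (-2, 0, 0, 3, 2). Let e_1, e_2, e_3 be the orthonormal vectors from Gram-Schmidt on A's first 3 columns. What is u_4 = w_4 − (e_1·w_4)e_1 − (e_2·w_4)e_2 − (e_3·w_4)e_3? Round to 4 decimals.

e_1 = w_1/‖w_1‖ = (4, 3, 0, 0, -2)/5.3852 = (0.7428, 0.5571, 0.0000, 0.0000, -0.3714).
r_{12} = e_1·w_2 = -0.9285.
u_2 = w_2 + 0.9285·e_1 = (1.6897, -2.4828, -3.0000, 4.0000, -0.3448).
‖u_2‖ = 5.8428, so e_2 = (0.2892, -0.4249, -0.5135, 0.6846, -0.0590).
r_{13} = e_1·w_3 = 0.7428; r_{23} = e_2·w_3 = -3.3050.
u_3 = w_3 − 0.7428·e_1 + 3.3050·e_2 = (-0.5960, 0.1818, -2.6970, -1.7374, -0.9192).
‖u_3‖ = 3.3949, so e_3 = (-0.1755, 0.0536, -0.7944, -0.5118, -0.2708).
r_{14} = e_1·w_4 = -2.2283; r_{24} = e_2·w_4 = 1.3574; r_{34} = e_3·w_4 = -1.7257.
u_4 = w_4 + 2.2283·e_1 − 1.3574·e_2 + 1.7257·e_3 = (-1.0403, 1.9106, -0.6740, 1.1876, 0.7853).

u_4 = (-1.0403, 1.9106, -0.6740, 1.1876, 0.7853)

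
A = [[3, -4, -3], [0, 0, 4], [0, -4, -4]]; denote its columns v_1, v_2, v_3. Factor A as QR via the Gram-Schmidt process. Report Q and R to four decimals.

q_1 = v_1/‖v_1‖ = (3, 0, 0)/3.0000 = (1.0000, 0.0000, 0.0000).
r_{12} = q_1·v_2 = -4.0000.
u_2 = v_2 + 4.0000·q_1 = (0.0000, 0.0000, -4.0000).
‖u_2‖ = 4.0000, so q_2 = (0.0000, 0.0000, -1.0000).
r_{13} = q_1·v_3 = -3.0000; r_{23} = q_2·v_3 = 4.0000.
u_3 = v_3 + 3.0000·q_1 − 4.0000·q_2 = (0.0000, 4.0000, 0.0000).
‖u_3‖ = 4.0000, so q_3 = (0.0000, 1.0000, 0.0000).

Q = [[1.0000, 0.0000, 0.0000], [0.0000, 0.0000, 1.0000], [0.0000, -1.0000, 0.0000]], R = [[3.0000, -4.0000, -3.0000], [0.0000, 4.0000, 4.0000], [0.0000, 0.0000, 4.0000]]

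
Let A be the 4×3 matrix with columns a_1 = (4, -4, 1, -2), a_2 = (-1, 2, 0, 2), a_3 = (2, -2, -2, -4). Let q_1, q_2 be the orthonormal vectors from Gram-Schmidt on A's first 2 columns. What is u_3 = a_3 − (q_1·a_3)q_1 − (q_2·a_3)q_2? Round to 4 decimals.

u_3 = (1.1948, 0.9610, -1.6623, -0.3636)

a_1 = (4, -4, 1, -2); ‖a_1‖ = 6.0828, so q_1 = (0.6576, -0.6576, 0.1644, -0.3288).
q_1·a_2 = 0.6576·(-1) + (-0.6576)·2 + 0.1644·0 + (-0.3288)·2 = -2.6304.
u_2 = a_2 + 2.6304·q_1 = (0.7297, 0.2703, 0.4324, 1.1351).
‖u_2‖ = 1.4426, so q_2 = (0.5058, 0.1874, 0.2998, 0.7869).
q_1·a_3 = 0.6576·2 + (-0.6576)·(-2) + 0.1644·(-2) + (-0.3288)·(-4) = 3.6168; q_2·a_3 = 0.5058·2 + 0.1874·(-2) + 0.2998·(-2) + 0.7869·(-4) = -3.1100.
u_3 = a_3 − 3.6168·q_1 + 3.1100·q_2 = (1.1948, 0.9610, -1.6623, -0.3636).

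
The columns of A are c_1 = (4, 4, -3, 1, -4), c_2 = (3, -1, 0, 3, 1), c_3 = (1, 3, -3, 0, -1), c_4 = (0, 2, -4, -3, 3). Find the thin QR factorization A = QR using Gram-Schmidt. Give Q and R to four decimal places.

Q = [[0.5252, 0.5752, -0.1939, 0.5835], [0.5252, -0.3388, 0.3092, -0.1827], [-0.3939, 0.0827, -0.6713, -0.0805], [0.1313, 0.6579, 0.0837, -0.7368], [-0.5252, 0.3388, 0.6397, 0.2770]], R = [[7.6158, 0.9191, 3.8079, 0.6565], [0.0000, 4.3767, -1.0282, -1.9658], [0.0000, 0.0000, 2.1078, 4.9714], [0.0000, 0.0000, 0.0000, 2.9982]]

c_1 = (4, 4, -3, 1, -4); ‖c_1‖ = 7.6158, so q_1 = (0.5252, 0.5252, -0.3939, 0.1313, -0.5252).
q_1·c_2 = 0.5252·3 + 0.5252·(-1) + (-0.3939)·0 + 0.1313·3 + (-0.5252)·1 = 0.9191.
u_2 = c_2 − 0.9191·q_1 = (2.5172, -1.4828, 0.3621, 2.8793, 1.4828).
‖u_2‖ = 4.3767, so q_2 = (0.5752, -0.3388, 0.0827, 0.6579, 0.3388).
q_1·c_3 = 0.5252·1 + 0.5252·3 + (-0.3939)·(-3) + 0.1313·0 + (-0.5252)·(-1) = 3.8079; q_2·c_3 = 0.5752·1 + (-0.3388)·3 + 0.0827·(-3) + 0.6579·0 + 0.3388·(-1) = -1.0282.
u_3 = c_3 − 3.8079·q_1 + 1.0282·q_2 = (-0.4086, 0.6517, -1.4149, 0.1764, 1.3483).
‖u_3‖ = 2.1078, so q_3 = (-0.1939, 0.3092, -0.6713, 0.0837, 0.6397).
q_1·c_4 = 0.5252·0 + 0.5252·2 + (-0.3939)·(-4) + 0.1313·(-3) + (-0.5252)·3 = 0.6565; q_2·c_4 = 0.5752·0 + (-0.3388)·2 + 0.0827·(-4) + 0.6579·(-3) + 0.3388·3 = -1.9658; q_3·c_4 = (-0.1939)·0 + 0.3092·2 + (-0.6713)·(-4) + 0.0837·(-3) + 0.6397·3 = 4.9714.
u_4 = c_4 − 0.6565·q_1 + 1.9658·q_2 − 4.9714·q_3 = (1.7496, -0.5478, -0.2415, -2.2091, 0.8306).
‖u_4‖ = 2.9982, so q_4 = (0.5835, -0.1827, -0.0805, -0.7368, 0.2770).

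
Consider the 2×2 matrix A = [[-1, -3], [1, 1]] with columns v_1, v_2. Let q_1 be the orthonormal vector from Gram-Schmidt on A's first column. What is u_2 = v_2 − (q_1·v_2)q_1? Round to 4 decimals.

v_1 = (-1, 1); ‖v_1‖ = 1.4142, so q_1 = (-0.7071, 0.7071).
q_1·v_2 = (-0.7071)·(-3) + 0.7071·1 = 2.8284.
u_2 = v_2 − 2.8284·q_1 = (-1.0000, -1.0000).

u_2 = (-1.0000, -1.0000)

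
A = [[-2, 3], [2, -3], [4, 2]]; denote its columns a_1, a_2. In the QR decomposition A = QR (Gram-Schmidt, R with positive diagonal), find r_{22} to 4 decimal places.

r_{22} = 4.6188

e_1 = a_1/‖a_1‖ = (-2, 2, 4)/4.8990 = (-0.4082, 0.4082, 0.8165).
r_{12} = e_1·a_2 = -0.8165.
u_2 = a_2 + 0.8165·e_1 = (2.6667, -2.6667, 2.6667).
r_{22} = ‖u_2‖ = 4.6188.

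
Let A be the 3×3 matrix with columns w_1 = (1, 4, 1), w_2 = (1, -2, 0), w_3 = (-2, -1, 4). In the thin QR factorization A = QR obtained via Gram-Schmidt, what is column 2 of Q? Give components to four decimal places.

w_1 = (1, 4, 1); ‖w_1‖ = 4.2426, so e_1 = (0.2357, 0.9428, 0.2357).
e_1·w_2 = 0.2357·1 + 0.9428·(-2) + 0.2357·0 = -1.6499.
u_2 = w_2 + 1.6499·e_1 = (1.3889, -0.4444, 0.3889).
‖u_2‖ = 1.5092, so e_2 = (0.9203, -0.2945, 0.2577).

e_2 = (0.9203, -0.2945, 0.2577)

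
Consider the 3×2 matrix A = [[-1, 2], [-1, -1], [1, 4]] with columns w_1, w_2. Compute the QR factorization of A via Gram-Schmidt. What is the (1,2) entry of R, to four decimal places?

r_{12} = 1.7321

w_1 = (-1, -1, 1); ‖w_1‖ = 1.7321, so e_1 = (-0.5774, -0.5774, 0.5774).
r_{12} = e_1·w_2 = 1.7321.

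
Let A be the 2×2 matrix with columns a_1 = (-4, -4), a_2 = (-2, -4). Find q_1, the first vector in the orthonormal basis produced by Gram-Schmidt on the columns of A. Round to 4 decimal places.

a_1 = (-4, -4); ‖a_1‖ = 5.6569, so q_1 = (-0.7071, -0.7071).

q_1 = (-0.7071, -0.7071)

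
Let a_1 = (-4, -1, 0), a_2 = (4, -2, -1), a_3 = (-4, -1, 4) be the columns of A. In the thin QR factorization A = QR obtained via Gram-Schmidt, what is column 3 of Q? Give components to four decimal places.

a_1 = (-4, -1, 0); ‖a_1‖ = 4.1231, so e_1 = (-0.9701, -0.2425, 0.0000).
e_1·a_2 = (-0.9701)·4 + (-0.2425)·(-2) + 0.0000·(-1) = -3.3955.
u_2 = a_2 + 3.3955·e_1 = (0.7059, -2.8235, -1.0000).
‖u_2‖ = 3.0774, so e_2 = (0.2294, -0.9175, -0.3249).
e_1·a_3 = (-0.9701)·(-4) + (-0.2425)·(-1) + 0.0000·4 = 4.1231; e_2·a_3 = 0.2294·(-4) + (-0.9175)·(-1) + (-0.3249)·4 = -1.2998.
u_3 = a_3 − 4.1231·e_1 + 1.2998·e_2 = (0.2981, -1.1925, 3.5776).
‖u_3‖ = 3.7829, so e_3 = (0.0788, -0.3152, 0.9457).

e_3 = (0.0788, -0.3152, 0.9457)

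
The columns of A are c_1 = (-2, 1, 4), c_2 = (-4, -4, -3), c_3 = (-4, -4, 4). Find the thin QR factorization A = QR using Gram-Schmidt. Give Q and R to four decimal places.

Q = [[-0.4364, -0.7730, 0.4605], [0.2182, -0.5875, -0.7793], [0.8729, -0.2396, 0.4251]], R = [[4.5826, -1.7457, 4.3644], [0.0000, 6.1606, 4.4832], [0.0000, 0.0000, 2.9754]]

c_1 = (-2, 1, 4); ‖c_1‖ = 4.5826, so e_1 = (-0.4364, 0.2182, 0.8729).
e_1·c_2 = (-0.4364)·(-4) + 0.2182·(-4) + 0.8729·(-3) = -1.7457.
u_2 = c_2 + 1.7457·e_1 = (-4.7619, -3.6190, -1.4762).
‖u_2‖ = 6.1606, so e_2 = (-0.7730, -0.5875, -0.2396).
e_1·c_3 = (-0.4364)·(-4) + 0.2182·(-4) + 0.8729·4 = 4.3644; e_2·c_3 = (-0.7730)·(-4) + (-0.5875)·(-4) + (-0.2396)·4 = 4.4832.
u_3 = c_3 − 4.3644·e_1 − 4.4832·e_2 = (1.3701, -2.3187, 1.2647).
‖u_3‖ = 2.9754, so e_3 = (0.4605, -0.7793, 0.4251).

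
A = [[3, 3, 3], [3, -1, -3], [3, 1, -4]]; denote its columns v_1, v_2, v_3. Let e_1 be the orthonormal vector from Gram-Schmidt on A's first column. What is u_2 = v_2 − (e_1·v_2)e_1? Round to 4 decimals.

v_1 = (3, 3, 3); ‖v_1‖ = 5.1962, so e_1 = (0.5774, 0.5774, 0.5774).
e_1·v_2 = 0.5774·3 + 0.5774·(-1) + 0.5774·1 = 1.7321.
u_2 = v_2 − 1.7321·e_1 = (2.0000, -2.0000, 0.0000).

u_2 = (2.0000, -2.0000, 0.0000)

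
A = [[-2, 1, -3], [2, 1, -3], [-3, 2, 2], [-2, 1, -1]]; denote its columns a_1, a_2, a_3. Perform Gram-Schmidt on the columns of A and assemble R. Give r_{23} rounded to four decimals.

r_{23} = -2.2755

q_1 = a_1/‖a_1‖ = (-2, 2, -3, -2)/4.5826 = (-0.4364, 0.4364, -0.6547, -0.4364).
r_{12} = q_1·a_2 = -1.7457.
u_2 = a_2 + 1.7457·q_1 = (0.2381, 1.7619, 0.8571, 0.2381).
‖u_2‖ = 1.9881, so q_2 = (0.1198, 0.8862, 0.4311, 0.1198).
r_{23} = q_2·a_3 = -2.2755.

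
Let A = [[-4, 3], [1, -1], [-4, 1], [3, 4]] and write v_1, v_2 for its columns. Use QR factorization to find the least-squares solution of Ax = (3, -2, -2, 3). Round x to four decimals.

v_1 = (-4, 1, -4, 3); ‖v_1‖ = 6.4807, so q_1 = (-0.6172, 0.1543, -0.6172, 0.4629).
q_1·v_2 = (-0.6172)·3 + 0.1543·(-1) + (-0.6172)·1 + 0.4629·4 = -0.7715.
u_2 = v_2 + 0.7715·q_1 = (2.5238, -0.8810, 0.5238, 4.3571).
‖u_2‖ = 5.1386, so q_2 = (0.4912, -0.1714, 0.1019, 0.8479).
Qᵀb = (0.4629, 4.1563).
Back-substitute: x_2 = 4.1563/5.1386 = 0.8088.
x_1 = (0.4629 + 0.7715·0.8088)/6.4807 = 0.1677.

x = (0.1677, 0.8088)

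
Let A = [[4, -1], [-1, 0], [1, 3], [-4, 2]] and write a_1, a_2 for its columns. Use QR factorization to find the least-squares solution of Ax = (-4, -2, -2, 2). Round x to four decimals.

x = (-0.8051, -0.3747)

e_1 = a_1/‖a_1‖ = (4, -1, 1, -4)/5.8310 = (0.6860, -0.1715, 0.1715, -0.6860).
r_{12} = e_1·a_2 = -1.5435.
u_2 = a_2 + 1.5435·e_1 = (0.0588, -0.2647, 3.2647, 0.9412).
‖u_2‖ = 3.4085, so e_2 = (0.0173, -0.0777, 0.9578, 0.2761).
Qᵀb = (-4.1160, -1.2771).
Back-substitute: x_2 = -1.2771/3.4085 = -0.3747.
x_1 = (-4.1160 + 1.5435·(-0.3747))/5.8310 = -0.8051.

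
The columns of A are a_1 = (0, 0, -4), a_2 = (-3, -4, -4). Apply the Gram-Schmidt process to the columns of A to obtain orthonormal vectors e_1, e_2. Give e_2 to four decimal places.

e_2 = (-0.6000, -0.8000, 0.0000)

a_1 = (0, 0, -4); ‖a_1‖ = 4.0000, so e_1 = (0.0000, 0.0000, -1.0000).
e_1·a_2 = 0.0000·(-3) + 0.0000·(-4) + (-1.0000)·(-4) = 4.0000.
u_2 = a_2 − 4.0000·e_1 = (-3.0000, -4.0000, 0.0000).
‖u_2‖ = 5.0000, so e_2 = (-0.6000, -0.8000, 0.0000).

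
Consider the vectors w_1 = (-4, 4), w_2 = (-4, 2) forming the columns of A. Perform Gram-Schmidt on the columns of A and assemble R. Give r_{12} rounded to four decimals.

q_1 = w_1/‖w_1‖ = (-4, 4)/5.6569 = (-0.7071, 0.7071).
r_{12} = q_1·w_2 = 4.2426.

r_{12} = 4.2426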